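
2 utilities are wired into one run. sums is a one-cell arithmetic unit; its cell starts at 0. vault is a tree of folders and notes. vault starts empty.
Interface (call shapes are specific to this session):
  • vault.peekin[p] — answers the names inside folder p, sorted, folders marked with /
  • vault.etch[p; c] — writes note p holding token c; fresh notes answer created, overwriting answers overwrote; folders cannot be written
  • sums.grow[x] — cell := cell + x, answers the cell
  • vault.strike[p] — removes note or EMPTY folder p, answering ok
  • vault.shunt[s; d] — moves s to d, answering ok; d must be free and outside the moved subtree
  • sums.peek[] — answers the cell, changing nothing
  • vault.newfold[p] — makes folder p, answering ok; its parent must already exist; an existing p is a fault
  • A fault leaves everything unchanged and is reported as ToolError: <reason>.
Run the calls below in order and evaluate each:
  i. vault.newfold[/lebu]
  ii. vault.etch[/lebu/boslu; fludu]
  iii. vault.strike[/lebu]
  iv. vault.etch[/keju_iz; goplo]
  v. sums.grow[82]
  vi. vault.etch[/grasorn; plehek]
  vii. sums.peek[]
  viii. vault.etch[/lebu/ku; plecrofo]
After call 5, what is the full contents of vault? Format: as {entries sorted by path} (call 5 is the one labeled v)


> vault.newfold /lebu
= ok
> vault.etch /lebu/boslu fludu
= created
> vault.strike /lebu
= ToolError: not empty
> vault.etch /keju_iz goplo
= created
> sums.grow 82
= 82
> vault.etch /grasorn plehek
= created
> sums.peek
= 82
> vault.etch /lebu/ku plecrofo
= created

Answer: {keju_iz=goplo, lebu/, lebu/boslu=fludu}


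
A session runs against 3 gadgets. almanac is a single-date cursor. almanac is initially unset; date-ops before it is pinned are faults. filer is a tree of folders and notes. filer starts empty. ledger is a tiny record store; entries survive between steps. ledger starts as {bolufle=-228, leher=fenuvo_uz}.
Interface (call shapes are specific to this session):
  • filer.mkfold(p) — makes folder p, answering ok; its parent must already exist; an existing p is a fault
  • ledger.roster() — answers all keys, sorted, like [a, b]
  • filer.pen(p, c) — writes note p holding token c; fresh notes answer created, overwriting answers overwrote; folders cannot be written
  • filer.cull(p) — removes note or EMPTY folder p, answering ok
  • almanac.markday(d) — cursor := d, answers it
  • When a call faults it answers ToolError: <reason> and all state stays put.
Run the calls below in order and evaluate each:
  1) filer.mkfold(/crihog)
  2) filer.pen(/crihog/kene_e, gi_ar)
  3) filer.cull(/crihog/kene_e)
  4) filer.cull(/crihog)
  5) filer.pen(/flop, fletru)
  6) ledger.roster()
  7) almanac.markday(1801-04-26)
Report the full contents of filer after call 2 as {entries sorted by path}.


~$ filer.mkfold p='/crihog'
[out] ok
~$ filer.pen p='/crihog/kene_e' c='gi_ar'
[out] created
~$ filer.cull p='/crihog/kene_e'
[out] ok
~$ filer.cull p='/crihog'
[out] ok
~$ filer.pen p='/flop' c='fletru'
[out] created
~$ ledger.roster
[out] [bolufle, leher]
~$ almanac.markday d='1801-04-26'
[out] 1801-04-26

Answer: {crihog/, crihog/kene_e=gi_ar}


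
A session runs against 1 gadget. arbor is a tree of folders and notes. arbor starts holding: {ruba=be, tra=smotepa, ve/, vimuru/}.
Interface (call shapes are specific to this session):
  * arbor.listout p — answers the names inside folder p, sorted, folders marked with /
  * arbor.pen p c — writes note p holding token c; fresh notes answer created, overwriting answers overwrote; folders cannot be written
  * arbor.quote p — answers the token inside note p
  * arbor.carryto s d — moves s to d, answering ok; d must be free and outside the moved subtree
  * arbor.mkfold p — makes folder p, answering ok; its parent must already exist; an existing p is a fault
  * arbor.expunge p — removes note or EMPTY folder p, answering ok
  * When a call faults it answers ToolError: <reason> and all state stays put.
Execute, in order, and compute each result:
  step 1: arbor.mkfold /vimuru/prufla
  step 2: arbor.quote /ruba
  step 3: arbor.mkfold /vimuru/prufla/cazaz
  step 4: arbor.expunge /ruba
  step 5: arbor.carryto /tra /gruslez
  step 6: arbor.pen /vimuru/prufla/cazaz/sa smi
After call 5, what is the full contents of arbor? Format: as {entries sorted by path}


Answer: {gruslez=smotepa, ve/, vimuru/, vimuru/prufla/, vimuru/prufla/cazaz/}

Derivation:
$ arbor.mkfold p→/vimuru/prufla
:: ok
$ arbor.quote p→/ruba
:: be
$ arbor.mkfold p→/vimuru/prufla/cazaz
:: ok
$ arbor.expunge p→/ruba
:: ok
$ arbor.carryto s→/tra d→/gruslez
:: ok
$ arbor.pen p→/vimuru/prufla/cazaz/sa c→smi
:: created


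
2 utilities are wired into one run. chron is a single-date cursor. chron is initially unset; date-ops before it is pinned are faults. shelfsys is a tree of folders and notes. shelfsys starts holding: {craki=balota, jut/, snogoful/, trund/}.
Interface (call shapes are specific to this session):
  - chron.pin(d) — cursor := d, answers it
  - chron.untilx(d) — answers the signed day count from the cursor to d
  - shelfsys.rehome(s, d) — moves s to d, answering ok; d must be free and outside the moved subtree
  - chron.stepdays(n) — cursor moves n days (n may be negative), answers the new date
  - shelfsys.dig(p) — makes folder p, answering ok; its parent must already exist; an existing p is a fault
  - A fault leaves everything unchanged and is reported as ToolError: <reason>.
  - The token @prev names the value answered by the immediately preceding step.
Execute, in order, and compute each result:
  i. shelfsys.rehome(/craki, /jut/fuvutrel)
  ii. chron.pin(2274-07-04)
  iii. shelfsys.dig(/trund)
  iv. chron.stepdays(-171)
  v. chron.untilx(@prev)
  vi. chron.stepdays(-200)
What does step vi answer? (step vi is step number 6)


I call rehome(s='/craki', d='/jut/fuvutrel'): ok.
Then pin(d='2274-07-04'), which returns 2274-07-04.
Then dig(p='/trund'): ToolError: exists.
Now I run stepdays(n='-171'), and observe 2274-01-14.
I run untilx(d='@prev'), → 0.
Next I call stepdays(n='-200'), and see 2273-06-28.

Answer: 2273-06-28


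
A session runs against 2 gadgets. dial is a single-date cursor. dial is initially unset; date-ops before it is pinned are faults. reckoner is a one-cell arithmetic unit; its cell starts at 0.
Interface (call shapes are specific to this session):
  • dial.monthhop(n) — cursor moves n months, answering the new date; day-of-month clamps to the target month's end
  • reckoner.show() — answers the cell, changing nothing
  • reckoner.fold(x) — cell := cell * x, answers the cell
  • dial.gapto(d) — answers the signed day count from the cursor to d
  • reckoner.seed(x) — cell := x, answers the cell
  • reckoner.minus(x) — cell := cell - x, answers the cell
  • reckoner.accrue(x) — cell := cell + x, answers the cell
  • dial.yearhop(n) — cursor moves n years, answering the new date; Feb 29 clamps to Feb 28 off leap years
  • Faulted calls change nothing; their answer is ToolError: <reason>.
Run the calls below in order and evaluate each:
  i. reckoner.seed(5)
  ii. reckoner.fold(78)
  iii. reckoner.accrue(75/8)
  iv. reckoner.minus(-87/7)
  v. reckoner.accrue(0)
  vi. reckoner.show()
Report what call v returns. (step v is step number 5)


>>> reckoner.seed x=5
[out] 5
>>> reckoner.fold x=78
[out] 390
>>> reckoner.accrue x=75/8
[out] 3195/8
>>> reckoner.minus x=-87/7
[out] 23061/56
>>> reckoner.accrue x=0
[out] 23061/56
>>> reckoner.show
[out] 23061/56

Answer: 23061/56


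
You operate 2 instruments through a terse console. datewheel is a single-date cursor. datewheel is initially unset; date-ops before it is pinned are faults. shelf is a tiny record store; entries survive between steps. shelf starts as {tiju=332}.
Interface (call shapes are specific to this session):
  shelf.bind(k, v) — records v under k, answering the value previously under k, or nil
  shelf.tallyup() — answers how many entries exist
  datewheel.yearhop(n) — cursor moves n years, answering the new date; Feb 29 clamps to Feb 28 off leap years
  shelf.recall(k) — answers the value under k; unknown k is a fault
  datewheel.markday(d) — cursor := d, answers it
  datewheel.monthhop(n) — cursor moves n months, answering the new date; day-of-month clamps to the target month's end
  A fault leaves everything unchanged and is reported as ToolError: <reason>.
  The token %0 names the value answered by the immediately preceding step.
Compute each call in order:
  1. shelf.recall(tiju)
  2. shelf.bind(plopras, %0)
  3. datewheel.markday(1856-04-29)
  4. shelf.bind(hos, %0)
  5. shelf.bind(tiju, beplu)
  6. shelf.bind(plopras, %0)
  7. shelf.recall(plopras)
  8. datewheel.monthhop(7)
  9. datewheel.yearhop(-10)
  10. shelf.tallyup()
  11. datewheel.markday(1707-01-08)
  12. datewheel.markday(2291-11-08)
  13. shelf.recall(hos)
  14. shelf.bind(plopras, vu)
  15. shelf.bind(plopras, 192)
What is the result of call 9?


Answer: 1846-11-29

Derivation:
==> recall(k→tiju)
<== 332
==> bind(k→plopras, v→%0)
<== nil
==> markday(d→1856-04-29)
<== 1856-04-29
==> bind(k→hos, v→%0)
<== nil
==> bind(k→tiju, v→beplu)
<== 332
==> bind(k→plopras, v→%0)
<== 332
==> recall(k→plopras)
<== 332
==> monthhop(n→7)
<== 1856-11-29
==> yearhop(n→-10)
<== 1846-11-29
==> tallyup()
<== 3
==> markday(d→1707-01-08)
<== 1707-01-08
==> markday(d→2291-11-08)
<== 2291-11-08
==> recall(k→hos)
<== 1856-04-29
==> bind(k→plopras, v→vu)
<== 332
==> bind(k→plopras, v→192)
<== vu


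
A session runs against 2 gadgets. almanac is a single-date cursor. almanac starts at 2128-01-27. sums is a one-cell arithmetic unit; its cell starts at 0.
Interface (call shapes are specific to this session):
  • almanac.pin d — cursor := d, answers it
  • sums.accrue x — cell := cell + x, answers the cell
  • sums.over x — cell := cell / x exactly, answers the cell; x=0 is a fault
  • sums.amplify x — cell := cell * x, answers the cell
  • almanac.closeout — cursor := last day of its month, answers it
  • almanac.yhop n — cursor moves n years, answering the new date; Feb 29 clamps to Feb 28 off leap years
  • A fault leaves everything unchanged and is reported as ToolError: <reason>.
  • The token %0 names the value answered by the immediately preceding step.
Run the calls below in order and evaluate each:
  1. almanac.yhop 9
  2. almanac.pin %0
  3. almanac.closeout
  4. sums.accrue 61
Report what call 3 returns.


Act: almanac.yhop[9]
Obs: 2137-01-27
Act: almanac.pin[%0]
Obs: 2137-01-27
Act: almanac.closeout[]
Obs: 2137-01-31
Act: sums.accrue[61]
Obs: 61

Answer: 2137-01-31


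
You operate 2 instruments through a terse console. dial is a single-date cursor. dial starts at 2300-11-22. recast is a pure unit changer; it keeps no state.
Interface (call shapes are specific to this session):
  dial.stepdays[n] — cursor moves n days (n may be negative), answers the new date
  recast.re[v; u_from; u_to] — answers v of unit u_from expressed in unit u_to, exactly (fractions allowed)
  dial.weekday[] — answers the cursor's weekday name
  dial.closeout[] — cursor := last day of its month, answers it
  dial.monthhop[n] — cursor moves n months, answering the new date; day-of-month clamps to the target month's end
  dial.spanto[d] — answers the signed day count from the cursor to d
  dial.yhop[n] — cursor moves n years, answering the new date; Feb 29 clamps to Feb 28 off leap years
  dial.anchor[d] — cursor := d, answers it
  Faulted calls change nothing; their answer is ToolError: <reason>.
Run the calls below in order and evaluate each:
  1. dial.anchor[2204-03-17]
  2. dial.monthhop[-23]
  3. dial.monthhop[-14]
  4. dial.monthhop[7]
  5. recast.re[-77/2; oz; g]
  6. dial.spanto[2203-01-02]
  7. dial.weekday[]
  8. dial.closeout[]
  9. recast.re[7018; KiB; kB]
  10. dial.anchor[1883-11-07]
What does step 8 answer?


Answer: 2201-09-30

Derivation:
Calling anchor passing d='2204-03-17', and observe 2204-03-17.
I invoke monthhop passing n='-23', giving 2202-04-17.
Now I run monthhop passing n='-14', → 2201-02-17.
I use monthhop passing n='7', giving 2201-09-17.
I invoke re passing v='-77/2', u_from='oz', u_to='g', which returns -3492661249/3200000.
I use spanto passing d='2203-01-02', and see 472.
Calling weekday(), yielding Thursday.
Then closeout(), and get 2201-09-30.
I try re passing v='7018', u_from='KiB', u_to='kB': 898304/125.
Then anchor passing d='1883-11-07', — result: 1883-11-07.


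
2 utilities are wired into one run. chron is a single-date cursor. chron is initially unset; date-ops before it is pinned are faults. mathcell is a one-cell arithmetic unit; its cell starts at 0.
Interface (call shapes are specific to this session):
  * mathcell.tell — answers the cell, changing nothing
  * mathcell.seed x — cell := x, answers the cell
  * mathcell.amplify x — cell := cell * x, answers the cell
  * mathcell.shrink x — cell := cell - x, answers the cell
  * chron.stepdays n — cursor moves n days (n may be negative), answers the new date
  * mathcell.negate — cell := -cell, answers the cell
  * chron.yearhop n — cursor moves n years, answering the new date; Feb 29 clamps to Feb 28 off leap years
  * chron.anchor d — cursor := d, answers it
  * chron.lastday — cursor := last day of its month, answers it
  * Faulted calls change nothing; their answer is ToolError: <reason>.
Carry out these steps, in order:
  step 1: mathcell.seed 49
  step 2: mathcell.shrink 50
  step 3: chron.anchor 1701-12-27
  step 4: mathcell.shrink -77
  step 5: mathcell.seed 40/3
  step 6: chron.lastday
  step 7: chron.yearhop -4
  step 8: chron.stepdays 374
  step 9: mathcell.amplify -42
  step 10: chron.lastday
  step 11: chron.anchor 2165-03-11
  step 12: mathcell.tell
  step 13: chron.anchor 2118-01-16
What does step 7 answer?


Answer: 1697-12-31

Derivation:
~$ seed 49
[out] 49
~$ shrink 50
[out] -1
~$ anchor 1701-12-27
[out] 1701-12-27
~$ shrink -77
[out] 76
~$ seed 40/3
[out] 40/3
~$ lastday
[out] 1701-12-31
~$ yearhop -4
[out] 1697-12-31
~$ stepdays 374
[out] 1699-01-09
~$ amplify -42
[out] -560
~$ lastday
[out] 1699-01-31
~$ anchor 2165-03-11
[out] 2165-03-11
~$ tell
[out] -560
~$ anchor 2118-01-16
[out] 2118-01-16


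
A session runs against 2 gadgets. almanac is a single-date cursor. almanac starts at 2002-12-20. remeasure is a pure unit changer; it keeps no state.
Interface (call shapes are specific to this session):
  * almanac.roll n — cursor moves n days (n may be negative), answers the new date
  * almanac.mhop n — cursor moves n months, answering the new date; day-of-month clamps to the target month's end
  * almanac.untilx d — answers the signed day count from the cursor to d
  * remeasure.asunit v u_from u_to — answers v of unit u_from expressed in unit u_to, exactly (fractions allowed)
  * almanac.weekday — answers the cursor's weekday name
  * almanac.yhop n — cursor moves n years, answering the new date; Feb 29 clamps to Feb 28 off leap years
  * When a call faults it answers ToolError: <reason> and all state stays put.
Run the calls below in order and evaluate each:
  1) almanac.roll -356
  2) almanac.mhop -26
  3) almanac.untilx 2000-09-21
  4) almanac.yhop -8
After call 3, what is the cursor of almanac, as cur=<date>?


Answer: cur=1999-10-29

Derivation:
% roll n='-356'
  2001-12-29
% mhop n='-26'
  1999-10-29
% untilx d='2000-09-21'
  328
% yhop n='-8'
  1991-10-29


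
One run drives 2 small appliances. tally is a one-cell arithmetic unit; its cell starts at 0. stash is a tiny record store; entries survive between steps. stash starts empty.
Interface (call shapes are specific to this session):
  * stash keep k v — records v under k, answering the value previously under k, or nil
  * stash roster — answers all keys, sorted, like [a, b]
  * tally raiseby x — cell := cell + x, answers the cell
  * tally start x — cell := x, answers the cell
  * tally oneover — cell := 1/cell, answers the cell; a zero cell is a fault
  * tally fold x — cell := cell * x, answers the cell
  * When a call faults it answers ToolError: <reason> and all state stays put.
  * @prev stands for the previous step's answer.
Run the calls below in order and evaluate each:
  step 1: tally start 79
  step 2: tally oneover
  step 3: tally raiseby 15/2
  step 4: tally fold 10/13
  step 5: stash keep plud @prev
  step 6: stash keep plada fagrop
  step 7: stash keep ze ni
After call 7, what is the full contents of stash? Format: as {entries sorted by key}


Answer: {plada=fagrop, plud=5935/1027, ze=ni}

Derivation:
Using tally start with x=79, giving 79.
Using tally oneover: 1/79.
I invoke tally raiseby with x=15/2, and see 1187/158.
Next I call tally fold with x=10/13, which returns 5935/1027.
Calling stash keep with k=plud, v=@prev: nil.
I try stash keep with k=plada, v=fagrop, and observe nil.
Invoking stash keep with k=ze, v=ni, — result: nil.


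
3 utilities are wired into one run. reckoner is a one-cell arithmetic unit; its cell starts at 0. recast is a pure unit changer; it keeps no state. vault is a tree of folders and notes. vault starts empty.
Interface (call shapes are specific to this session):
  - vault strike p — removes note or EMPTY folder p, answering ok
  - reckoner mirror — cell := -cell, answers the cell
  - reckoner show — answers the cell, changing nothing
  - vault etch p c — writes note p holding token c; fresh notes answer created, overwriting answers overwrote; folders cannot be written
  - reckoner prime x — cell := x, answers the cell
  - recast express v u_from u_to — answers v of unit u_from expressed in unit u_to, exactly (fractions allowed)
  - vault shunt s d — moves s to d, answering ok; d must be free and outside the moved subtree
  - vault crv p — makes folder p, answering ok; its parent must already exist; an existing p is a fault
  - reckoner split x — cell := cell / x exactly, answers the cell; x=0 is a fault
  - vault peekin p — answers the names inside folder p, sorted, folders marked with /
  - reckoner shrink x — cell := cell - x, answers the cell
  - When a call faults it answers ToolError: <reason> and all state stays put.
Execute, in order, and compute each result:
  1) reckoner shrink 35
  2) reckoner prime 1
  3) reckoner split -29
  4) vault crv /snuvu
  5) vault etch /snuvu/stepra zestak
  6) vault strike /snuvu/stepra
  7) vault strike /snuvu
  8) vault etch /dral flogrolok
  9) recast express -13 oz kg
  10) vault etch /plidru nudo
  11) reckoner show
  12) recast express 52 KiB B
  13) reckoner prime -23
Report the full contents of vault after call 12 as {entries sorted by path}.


Act: reckoner shrink[35]
Obs: -35
Act: reckoner prime[1]
Obs: 1
Act: reckoner split[-29]
Obs: -1/29
Act: vault crv[/snuvu]
Obs: ok
Act: vault etch[/snuvu/stepra; zestak]
Obs: created
Act: vault strike[/snuvu/stepra]
Obs: ok
Act: vault strike[/snuvu]
Obs: ok
Act: vault etch[/dral; flogrolok]
Obs: created
Act: recast express[-13; oz; kg]
Obs: -589670081/1600000000
Act: vault etch[/plidru; nudo]
Obs: created
Act: reckoner show[]
Obs: -1/29
Act: recast express[52; KiB; B]
Obs: 53248
Act: reckoner prime[-23]
Obs: -23

Answer: {dral=flogrolok, plidru=nudo}


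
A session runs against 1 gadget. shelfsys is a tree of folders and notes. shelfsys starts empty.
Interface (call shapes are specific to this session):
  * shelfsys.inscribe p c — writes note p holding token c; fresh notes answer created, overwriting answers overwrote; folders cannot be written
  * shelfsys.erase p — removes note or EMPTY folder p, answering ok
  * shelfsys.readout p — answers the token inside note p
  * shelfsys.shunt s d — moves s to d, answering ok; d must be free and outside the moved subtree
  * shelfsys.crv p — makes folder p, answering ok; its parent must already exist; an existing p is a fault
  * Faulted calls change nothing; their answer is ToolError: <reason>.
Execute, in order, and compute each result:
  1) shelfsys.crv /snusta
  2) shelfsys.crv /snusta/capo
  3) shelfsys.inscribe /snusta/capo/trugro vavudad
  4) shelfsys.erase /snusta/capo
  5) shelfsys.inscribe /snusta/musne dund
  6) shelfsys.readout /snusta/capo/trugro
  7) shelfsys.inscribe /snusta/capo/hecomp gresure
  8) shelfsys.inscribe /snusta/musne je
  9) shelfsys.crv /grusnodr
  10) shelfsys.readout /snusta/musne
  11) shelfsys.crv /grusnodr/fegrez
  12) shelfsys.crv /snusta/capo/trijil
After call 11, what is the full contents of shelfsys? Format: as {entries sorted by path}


Answer: {grusnodr/, grusnodr/fegrez/, snusta/, snusta/capo/, snusta/capo/hecomp=gresure, snusta/capo/trugro=vavudad, snusta/musne=je}

Derivation:
[in] crv p: /snusta
[out] ok
[in] crv p: /snusta/capo
[out] ok
[in] inscribe p: /snusta/capo/trugro c: vavudad
[out] created
[in] erase p: /snusta/capo
[out] ToolError: not empty
[in] inscribe p: /snusta/musne c: dund
[out] created
[in] readout p: /snusta/capo/trugro
[out] vavudad
[in] inscribe p: /snusta/capo/hecomp c: gresure
[out] created
[in] inscribe p: /snusta/musne c: je
[out] overwrote
[in] crv p: /grusnodr
[out] ok
[in] readout p: /snusta/musne
[out] je
[in] crv p: /grusnodr/fegrez
[out] ok
[in] crv p: /snusta/capo/trijil
[out] ok


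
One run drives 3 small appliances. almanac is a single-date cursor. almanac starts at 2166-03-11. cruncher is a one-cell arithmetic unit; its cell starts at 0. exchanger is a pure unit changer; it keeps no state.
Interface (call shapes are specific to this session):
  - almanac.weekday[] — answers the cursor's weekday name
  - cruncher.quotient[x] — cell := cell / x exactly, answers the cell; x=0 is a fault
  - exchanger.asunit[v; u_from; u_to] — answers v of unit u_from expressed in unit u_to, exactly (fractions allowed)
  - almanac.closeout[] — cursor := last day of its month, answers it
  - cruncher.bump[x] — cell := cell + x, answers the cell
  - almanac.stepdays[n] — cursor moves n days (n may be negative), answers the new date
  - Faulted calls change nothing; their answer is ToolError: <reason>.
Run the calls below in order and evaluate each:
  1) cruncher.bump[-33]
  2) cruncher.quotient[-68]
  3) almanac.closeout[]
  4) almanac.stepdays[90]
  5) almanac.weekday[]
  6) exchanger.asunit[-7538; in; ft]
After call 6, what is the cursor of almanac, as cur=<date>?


I call bump using x→-33, which returns -33.
I invoke quotient using x→-68, and get 33/68.
Now I run closeout: 2166-03-31.
I try stepdays using n→90, which returns 2166-06-29.
I invoke weekday(), giving Sunday.
Invoking asunit using v→-7538, u_from→in, u_to→ft, yielding -3769/6.

Answer: cur=2166-06-29


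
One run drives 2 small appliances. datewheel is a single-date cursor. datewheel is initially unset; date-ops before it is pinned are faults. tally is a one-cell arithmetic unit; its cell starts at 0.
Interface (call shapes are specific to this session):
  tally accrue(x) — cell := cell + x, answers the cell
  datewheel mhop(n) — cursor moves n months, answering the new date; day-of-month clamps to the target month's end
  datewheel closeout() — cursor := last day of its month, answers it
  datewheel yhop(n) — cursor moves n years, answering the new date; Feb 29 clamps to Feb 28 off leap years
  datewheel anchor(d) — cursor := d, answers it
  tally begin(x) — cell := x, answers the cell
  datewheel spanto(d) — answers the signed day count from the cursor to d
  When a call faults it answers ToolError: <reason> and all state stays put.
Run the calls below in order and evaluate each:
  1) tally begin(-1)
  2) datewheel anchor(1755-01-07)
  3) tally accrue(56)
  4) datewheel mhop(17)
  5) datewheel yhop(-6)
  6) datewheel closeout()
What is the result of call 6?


Answer: 1750-06-30

Derivation:
% tally begin x=-1
[out] -1
% datewheel anchor d=1755-01-07
[out] 1755-01-07
% tally accrue x=56
[out] 55
% datewheel mhop n=17
[out] 1756-06-07
% datewheel yhop n=-6
[out] 1750-06-07
% datewheel closeout
[out] 1750-06-30


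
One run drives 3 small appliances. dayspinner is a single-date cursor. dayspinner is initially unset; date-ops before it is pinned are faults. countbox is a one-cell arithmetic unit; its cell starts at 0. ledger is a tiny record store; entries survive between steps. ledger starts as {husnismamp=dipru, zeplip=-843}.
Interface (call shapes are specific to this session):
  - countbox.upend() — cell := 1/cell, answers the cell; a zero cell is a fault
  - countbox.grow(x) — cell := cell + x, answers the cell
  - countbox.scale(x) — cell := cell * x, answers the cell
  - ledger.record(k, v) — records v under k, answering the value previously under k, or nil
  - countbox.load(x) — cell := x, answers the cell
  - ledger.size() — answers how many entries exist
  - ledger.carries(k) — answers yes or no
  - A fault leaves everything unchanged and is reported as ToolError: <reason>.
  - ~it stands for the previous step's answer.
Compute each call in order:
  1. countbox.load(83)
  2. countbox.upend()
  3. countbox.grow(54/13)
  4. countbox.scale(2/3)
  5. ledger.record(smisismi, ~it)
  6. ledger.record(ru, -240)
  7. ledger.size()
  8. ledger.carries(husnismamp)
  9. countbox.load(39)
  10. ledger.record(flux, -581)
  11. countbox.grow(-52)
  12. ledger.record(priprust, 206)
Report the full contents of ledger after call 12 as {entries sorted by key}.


>>> countbox.load 83
:: 83
>>> countbox.upend
:: 1/83
>>> countbox.grow 54/13
:: 4495/1079
>>> countbox.scale 2/3
:: 8990/3237
>>> ledger.record smisismi ~it
:: nil
>>> ledger.record ru -240
:: nil
>>> ledger.size
:: 4
>>> ledger.carries husnismamp
:: yes
>>> countbox.load 39
:: 39
>>> ledger.record flux -581
:: nil
>>> countbox.grow -52
:: -13
>>> ledger.record priprust 206
:: nil

Answer: {flux=-581, husnismamp=dipru, priprust=206, ru=-240, smisismi=8990/3237, zeplip=-843}


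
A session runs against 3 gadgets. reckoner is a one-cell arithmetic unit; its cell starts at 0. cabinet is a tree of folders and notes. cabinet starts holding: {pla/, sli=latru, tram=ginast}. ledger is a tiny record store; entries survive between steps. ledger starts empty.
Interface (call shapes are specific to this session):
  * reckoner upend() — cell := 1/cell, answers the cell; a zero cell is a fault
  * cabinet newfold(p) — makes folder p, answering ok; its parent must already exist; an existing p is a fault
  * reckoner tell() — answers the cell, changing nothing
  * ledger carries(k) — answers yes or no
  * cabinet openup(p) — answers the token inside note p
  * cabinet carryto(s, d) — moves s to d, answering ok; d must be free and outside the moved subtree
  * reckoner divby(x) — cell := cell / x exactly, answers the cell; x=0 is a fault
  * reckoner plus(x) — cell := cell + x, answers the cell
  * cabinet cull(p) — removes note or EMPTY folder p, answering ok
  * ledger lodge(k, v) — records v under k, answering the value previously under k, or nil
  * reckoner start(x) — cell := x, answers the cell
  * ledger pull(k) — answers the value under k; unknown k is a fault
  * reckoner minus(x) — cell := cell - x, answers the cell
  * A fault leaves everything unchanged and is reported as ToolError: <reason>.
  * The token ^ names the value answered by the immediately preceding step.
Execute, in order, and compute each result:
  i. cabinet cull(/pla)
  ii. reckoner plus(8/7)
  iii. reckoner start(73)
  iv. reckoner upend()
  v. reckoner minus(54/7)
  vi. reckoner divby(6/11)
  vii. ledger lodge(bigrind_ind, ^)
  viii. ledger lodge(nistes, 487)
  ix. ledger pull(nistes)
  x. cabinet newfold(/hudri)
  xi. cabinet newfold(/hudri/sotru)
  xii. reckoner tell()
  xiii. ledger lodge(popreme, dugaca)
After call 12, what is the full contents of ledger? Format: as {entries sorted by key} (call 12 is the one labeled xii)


Answer: {bigrind_ind=-43285/3066, nistes=487}

Derivation:
Next I call cabinet cull using p: /pla, yielding ok.
I run reckoner plus using x: 8/7, and see 8/7.
Then reckoner start using x: 73: 73.
I call reckoner upend, → 1/73.
Now I run reckoner minus using x: 54/7, which returns -3935/511.
Using reckoner divby using x: 6/11, — result: -43285/3066.
Using ledger lodge using k: bigrind_ind, v: ^, and observe nil.
I invoke ledger lodge using k: nistes, v: 487, which returns nil.
Using ledger pull using k: nistes, and see 487.
Next I call cabinet newfold using p: /hudri, and get ok.
Invoking cabinet newfold using p: /hudri/sotru, — result: ok.
Calling reckoner tell(), — result: -43285/3066.
I try ledger lodge using k: popreme, v: dugaca, giving nil.


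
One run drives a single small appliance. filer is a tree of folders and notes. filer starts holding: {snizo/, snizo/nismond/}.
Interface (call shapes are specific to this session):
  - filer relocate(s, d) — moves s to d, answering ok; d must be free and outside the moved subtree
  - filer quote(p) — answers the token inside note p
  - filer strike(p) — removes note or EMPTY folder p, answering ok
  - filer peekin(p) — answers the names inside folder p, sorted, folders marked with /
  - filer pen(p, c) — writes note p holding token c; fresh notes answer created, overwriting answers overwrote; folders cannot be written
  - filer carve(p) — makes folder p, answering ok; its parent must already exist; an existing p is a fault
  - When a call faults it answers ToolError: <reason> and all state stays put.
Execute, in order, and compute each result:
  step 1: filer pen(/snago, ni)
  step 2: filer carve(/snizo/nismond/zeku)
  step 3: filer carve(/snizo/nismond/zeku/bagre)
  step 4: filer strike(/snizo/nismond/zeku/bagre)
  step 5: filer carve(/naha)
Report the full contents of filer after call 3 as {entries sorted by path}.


Do: filer pen[p→/snago; c→ni]
See: created
Do: filer carve[p→/snizo/nismond/zeku]
See: ok
Do: filer carve[p→/snizo/nismond/zeku/bagre]
See: ok
Do: filer strike[p→/snizo/nismond/zeku/bagre]
See: ok
Do: filer carve[p→/naha]
See: ok

Answer: {snago=ni, snizo/, snizo/nismond/, snizo/nismond/zeku/, snizo/nismond/zeku/bagre/}


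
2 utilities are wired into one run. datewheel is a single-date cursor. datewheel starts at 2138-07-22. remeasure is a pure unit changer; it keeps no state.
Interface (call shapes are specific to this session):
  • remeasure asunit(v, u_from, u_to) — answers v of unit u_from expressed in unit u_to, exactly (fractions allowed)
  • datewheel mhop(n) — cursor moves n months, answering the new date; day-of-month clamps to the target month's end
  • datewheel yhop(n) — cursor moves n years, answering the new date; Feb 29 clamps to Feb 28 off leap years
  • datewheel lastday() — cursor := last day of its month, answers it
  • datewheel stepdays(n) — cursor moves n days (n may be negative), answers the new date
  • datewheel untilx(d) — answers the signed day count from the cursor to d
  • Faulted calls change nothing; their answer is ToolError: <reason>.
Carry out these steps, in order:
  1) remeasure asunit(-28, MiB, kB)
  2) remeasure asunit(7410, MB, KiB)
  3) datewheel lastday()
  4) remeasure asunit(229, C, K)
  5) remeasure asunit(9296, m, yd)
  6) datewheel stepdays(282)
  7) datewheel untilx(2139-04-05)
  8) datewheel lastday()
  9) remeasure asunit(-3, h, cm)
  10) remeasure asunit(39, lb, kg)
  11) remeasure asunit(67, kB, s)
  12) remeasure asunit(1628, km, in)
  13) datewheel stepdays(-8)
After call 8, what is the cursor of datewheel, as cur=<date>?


Now I run remeasure asunit on v: -28, u_from: MiB, u_to: kB, yielding -3670016/125.
I try remeasure asunit on v: 7410, u_from: MB, u_to: KiB, yielding 57890625/8.
Now I run datewheel lastday, giving 2138-07-31.
Using remeasure asunit on v: 229, u_from: C, u_to: K, which returns 10043/20.
Then remeasure asunit on v: 9296, u_from: m, u_to: yd, yielding 11620000/1143.
I invoke datewheel stepdays on n: 282, giving 2139-05-09.
I use datewheel untilx on d: 2139-04-05: -34.
I call datewheel lastday(), which returns 2139-05-31.
Invoking remeasure asunit on v: -3, u_from: h, u_to: cm, and get ToolError: incompatible units.
I use remeasure asunit on v: 39, u_from: lb, u_to: kg, giving 1769010243/100000000.
Using remeasure asunit on v: 67, u_from: kB, u_to: s, giving ToolError: incompatible units.
I use remeasure asunit on v: 1628, u_from: km, u_to: in, and see 8140000000/127.
Invoking datewheel stepdays on n: -8, — result: 2139-05-23.

Answer: cur=2139-05-31


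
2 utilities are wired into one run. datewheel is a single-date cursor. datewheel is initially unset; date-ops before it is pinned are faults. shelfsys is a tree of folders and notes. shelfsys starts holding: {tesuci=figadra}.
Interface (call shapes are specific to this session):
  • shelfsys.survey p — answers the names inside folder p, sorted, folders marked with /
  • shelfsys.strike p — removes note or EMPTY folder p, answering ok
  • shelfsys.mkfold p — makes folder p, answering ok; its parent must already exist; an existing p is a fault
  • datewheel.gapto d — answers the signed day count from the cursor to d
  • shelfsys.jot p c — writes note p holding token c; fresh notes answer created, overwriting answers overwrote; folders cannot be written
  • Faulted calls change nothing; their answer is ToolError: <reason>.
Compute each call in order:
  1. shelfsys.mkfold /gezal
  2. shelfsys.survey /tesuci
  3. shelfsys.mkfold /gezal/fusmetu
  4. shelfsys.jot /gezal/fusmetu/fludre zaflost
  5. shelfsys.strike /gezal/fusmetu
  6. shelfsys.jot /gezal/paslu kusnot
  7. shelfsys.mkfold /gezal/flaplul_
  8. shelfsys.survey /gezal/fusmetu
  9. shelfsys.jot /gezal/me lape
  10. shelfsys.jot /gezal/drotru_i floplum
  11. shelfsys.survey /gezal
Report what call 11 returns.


Answer: [drotru_i, flaplul_/, fusmetu/, me, paslu]

Derivation:
Invoking mkfold with /gezal, yielding ok.
Using survey with /tesuci, and observe ToolError: not a directory.
I use mkfold with /gezal/fusmetu, yielding ok.
I invoke jot with /gezal/fusmetu/fludre, zaflost, giving created.
Then strike with /gezal/fusmetu, which returns ToolError: not empty.
I run jot with /gezal/paslu, kusnot, and see created.
I use mkfold with /gezal/flaplul_, giving ok.
I invoke survey with /gezal/fusmetu, and see [fludre].
Next I call jot with /gezal/me, lape, → created.
Calling jot with /gezal/drotru_i, floplum, and observe created.
I invoke survey with /gezal: [drotru_i, flaplul_/, fusmetu/, me, paslu].


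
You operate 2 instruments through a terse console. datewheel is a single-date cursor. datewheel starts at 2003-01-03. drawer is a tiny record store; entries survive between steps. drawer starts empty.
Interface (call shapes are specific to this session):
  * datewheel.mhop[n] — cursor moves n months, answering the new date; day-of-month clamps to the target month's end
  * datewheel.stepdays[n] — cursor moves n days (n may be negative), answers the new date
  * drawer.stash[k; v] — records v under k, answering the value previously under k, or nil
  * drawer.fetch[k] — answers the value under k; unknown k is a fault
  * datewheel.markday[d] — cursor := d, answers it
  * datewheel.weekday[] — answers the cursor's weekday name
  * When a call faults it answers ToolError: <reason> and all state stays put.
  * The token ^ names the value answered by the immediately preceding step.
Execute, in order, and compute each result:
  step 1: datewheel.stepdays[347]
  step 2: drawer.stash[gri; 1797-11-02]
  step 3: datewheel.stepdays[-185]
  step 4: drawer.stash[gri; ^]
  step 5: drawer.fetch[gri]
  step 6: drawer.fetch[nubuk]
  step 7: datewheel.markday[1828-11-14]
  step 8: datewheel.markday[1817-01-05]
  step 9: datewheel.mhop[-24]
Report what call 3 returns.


Answer: 2003-06-14

Derivation:
>> datewheel.stepdays(n: 347)
<< 2003-12-16
>> drawer.stash(k: gri, v: 1797-11-02)
<< nil
>> datewheel.stepdays(n: -185)
<< 2003-06-14
>> drawer.stash(k: gri, v: ^)
<< 1797-11-02
>> drawer.fetch(k: gri)
<< 2003-06-14
>> drawer.fetch(k: nubuk)
<< ToolError: no such key nubuk
>> datewheel.markday(d: 1828-11-14)
<< 1828-11-14
>> datewheel.markday(d: 1817-01-05)
<< 1817-01-05
>> datewheel.mhop(n: -24)
<< 1815-01-05


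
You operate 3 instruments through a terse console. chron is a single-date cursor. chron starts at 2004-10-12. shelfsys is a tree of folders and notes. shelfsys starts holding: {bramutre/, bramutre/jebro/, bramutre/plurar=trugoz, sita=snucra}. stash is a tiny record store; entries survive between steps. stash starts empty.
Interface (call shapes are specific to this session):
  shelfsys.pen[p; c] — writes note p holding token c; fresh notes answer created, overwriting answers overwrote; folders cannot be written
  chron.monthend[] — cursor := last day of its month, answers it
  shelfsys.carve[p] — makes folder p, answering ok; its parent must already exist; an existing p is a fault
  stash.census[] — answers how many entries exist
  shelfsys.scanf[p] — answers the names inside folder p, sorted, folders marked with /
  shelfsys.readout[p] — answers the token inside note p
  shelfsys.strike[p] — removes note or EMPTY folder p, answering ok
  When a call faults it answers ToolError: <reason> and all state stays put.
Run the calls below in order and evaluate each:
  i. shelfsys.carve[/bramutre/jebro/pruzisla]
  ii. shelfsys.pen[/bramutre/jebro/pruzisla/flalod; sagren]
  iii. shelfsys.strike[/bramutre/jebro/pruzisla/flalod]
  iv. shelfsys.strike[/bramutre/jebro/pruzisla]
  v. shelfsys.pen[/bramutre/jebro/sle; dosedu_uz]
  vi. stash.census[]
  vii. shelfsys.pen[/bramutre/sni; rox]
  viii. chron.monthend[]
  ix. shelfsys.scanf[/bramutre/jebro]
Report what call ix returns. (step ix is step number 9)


Answer: [sle]

Derivation:
;; shelfsys.carve(/bramutre/jebro/pruzisla) ~> ok
;; shelfsys.pen(/bramutre/jebro/pruzisla/flalod, sagren) ~> created
;; shelfsys.strike(/bramutre/jebro/pruzisla/flalod) ~> ok
;; shelfsys.strike(/bramutre/jebro/pruzisla) ~> ok
;; shelfsys.pen(/bramutre/jebro/sle, dosedu_uz) ~> created
;; stash.census() ~> 0
;; shelfsys.pen(/bramutre/sni, rox) ~> created
;; chron.monthend() ~> 2004-10-31
;; shelfsys.scanf(/bramutre/jebro) ~> [sle]


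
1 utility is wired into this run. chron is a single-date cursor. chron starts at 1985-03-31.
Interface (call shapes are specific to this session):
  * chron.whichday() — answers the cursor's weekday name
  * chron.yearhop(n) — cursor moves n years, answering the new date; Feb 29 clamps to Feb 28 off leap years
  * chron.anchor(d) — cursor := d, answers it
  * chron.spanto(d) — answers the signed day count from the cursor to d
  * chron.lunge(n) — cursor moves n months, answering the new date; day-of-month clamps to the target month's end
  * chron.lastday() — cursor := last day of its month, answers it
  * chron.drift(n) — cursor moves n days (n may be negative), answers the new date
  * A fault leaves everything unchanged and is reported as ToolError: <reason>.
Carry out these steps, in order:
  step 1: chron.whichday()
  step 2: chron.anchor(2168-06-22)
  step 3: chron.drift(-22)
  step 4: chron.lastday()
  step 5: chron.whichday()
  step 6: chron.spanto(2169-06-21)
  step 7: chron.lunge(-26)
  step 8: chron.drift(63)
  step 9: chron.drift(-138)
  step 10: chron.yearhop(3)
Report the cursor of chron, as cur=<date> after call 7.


Answer: cur=2166-03-31

Derivation:
Step: chron.whichday[]
Result: Sunday
Step: chron.anchor[d=2168-06-22]
Result: 2168-06-22
Step: chron.drift[n=-22]
Result: 2168-05-31
Step: chron.lastday[]
Result: 2168-05-31
Step: chron.whichday[]
Result: Tuesday
Step: chron.spanto[d=2169-06-21]
Result: 386
Step: chron.lunge[n=-26]
Result: 2166-03-31
Step: chron.drift[n=63]
Result: 2166-06-02
Step: chron.drift[n=-138]
Result: 2166-01-15
Step: chron.yearhop[n=3]
Result: 2169-01-15


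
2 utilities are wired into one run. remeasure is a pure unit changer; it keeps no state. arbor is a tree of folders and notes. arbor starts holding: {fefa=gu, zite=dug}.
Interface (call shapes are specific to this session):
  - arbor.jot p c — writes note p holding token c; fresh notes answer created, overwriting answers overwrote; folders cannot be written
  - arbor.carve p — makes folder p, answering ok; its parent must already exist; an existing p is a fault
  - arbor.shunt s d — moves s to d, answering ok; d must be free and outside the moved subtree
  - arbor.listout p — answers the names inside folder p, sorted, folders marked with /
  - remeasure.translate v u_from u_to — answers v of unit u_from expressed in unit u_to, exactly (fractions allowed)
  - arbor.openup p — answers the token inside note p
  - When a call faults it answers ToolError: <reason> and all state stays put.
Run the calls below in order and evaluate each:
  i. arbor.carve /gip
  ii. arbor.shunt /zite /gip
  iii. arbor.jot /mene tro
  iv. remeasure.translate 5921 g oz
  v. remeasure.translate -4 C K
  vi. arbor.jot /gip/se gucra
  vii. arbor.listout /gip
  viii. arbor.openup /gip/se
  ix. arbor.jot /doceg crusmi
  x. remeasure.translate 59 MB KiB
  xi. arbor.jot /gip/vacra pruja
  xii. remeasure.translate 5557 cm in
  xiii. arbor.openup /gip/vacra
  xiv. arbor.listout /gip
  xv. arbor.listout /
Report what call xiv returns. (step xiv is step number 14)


$ arbor.carve p→/gip
[out] ok
$ arbor.shunt s→/zite d→/gip
[out] ToolError: exists
$ arbor.jot p→/mene c→tro
[out] created
$ remeasure.translate v→5921 u_from→g u_to→oz
[out] 9473600000/45359237
$ remeasure.translate v→-4 u_from→C u_to→K
[out] 5383/20
$ arbor.jot p→/gip/se c→gucra
[out] created
$ arbor.listout p→/gip
[out] [se]
$ arbor.openup p→/gip/se
[out] gucra
$ arbor.jot p→/doceg c→crusmi
[out] created
$ remeasure.translate v→59 u_from→MB u_to→KiB
[out] 921875/16
$ arbor.jot p→/gip/vacra c→pruja
[out] created
$ remeasure.translate v→5557 u_from→cm u_to→in
[out] 277850/127
$ arbor.openup p→/gip/vacra
[out] pruja
$ arbor.listout p→/gip
[out] [se, vacra]
$ arbor.listout p→/
[out] [doceg, fefa, gip/, mene, zite]

Answer: [se, vacra]
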